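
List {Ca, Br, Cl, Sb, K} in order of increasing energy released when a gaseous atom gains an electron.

Cl is in period 3, group 17; K is in period 4, group 1; Ca is in period 4, group 2; Br is in period 4, group 17; Sb is in period 5, group 15.
Atoms with high Z_eff and room in the valence shell (especially the halogens) have the most exothermic electron affinities.
These span different periods and groups, so the two trends combine.
K > Ca: this pair runs against the simple trend — see the exception note.
Sb > K: period and group pull opposite ways; the across-period shift dominates (103 vs 48 kJ/mol).
Br > Sb: both effects reinforce here, so Br is clearly the higher of the two.
Cl > Br: they share group 17; the group trend gives Cl the larger value.
Note the exception: K has a higher electron affinity than Ca, contrary to the simple trend — adding an electron to Ca (ns²) has to open a new, higher-energy np subshell, which is unfavourable.
Tabulated electron affinity (kJ/mol): Cl 349, K 48, Ca 2, Br 325, Sb 103.
So from lowest to highest: Ca < K < Sb < Br < Cl.

Ca, K, Sb, Br, Cl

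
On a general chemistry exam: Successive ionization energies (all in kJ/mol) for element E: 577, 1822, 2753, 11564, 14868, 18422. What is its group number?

Group 13

Look for the largest jump between consecutive ionization energies: IE4/IE3 ≈ 4.2, far larger than any earlier ratio.
That jump marks the point where a core electron is being removed. So the atom has 3 valence electrons.
A main-group element with 3 valence electrons is in group 13.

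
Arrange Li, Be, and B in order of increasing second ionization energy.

Be < B < Li

After 1 electron has been removed, what remains? Li⁺ is the bare [He] core; Be⁺ still has 1 valence electron; B⁺ still has 2 valence electrons.
Core electrons are held far more tightly than valence electrons, so Li tops the IE_2 order.
Valence configurations: Be⁺ [He]2s¹, B⁺ [He]2s².
Approximate IE_2 values (kJ/mol): Li 7298, Be 1757, B 2427.
So the second ionization energies run Be < B < Li.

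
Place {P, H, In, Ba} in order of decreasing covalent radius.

Ba > In > P > H

H is in period 1, group 1; P is in period 3, group 15; In is in period 5, group 13; Ba is in period 6, group 2.
Across a period the added protons contract the valence shell; down a group each new principal shell makes the atom larger.
Here both period and group differ, so the two effects have to be weighed against each other.
P > H: period and group pull opposite ways; the down-group shift dominates (111 vs 32 pm).
In > P: relative to P, both the across-period and down-group shifts push In's atomic radius up.
Ba > In: both effects reinforce here, so Ba is clearly the larger of the two.
Approximate values (pm): H 32, P 111, In 142, Ba 196.
So from largest to smallest: Ba > In > P > H.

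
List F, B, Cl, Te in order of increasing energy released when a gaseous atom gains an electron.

B, Te, F, Cl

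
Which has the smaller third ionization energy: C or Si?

Si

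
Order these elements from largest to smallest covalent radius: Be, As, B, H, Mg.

H is in period 1, group 1; Be is in period 2, group 2; B is in period 2, group 13; Mg is in period 3, group 2; As is in period 4, group 15.
Moving right in a period, electrons are added to the same shell under a stronger nuclear pull, so atoms get smaller; moving down, a new shell is opened and atoms get larger.
These span different periods and groups, so the two trends combine.
B > H: the two effects oppose for this pair; the down-group effect wins (85 vs 32 pm).
Be > B: Be lies to the left of B in period 2, so the across-period effect alone puts Be larger.
As > Be: the two effects oppose for this pair; the down-group effect wins (121 vs 102 pm).
Mg > As: period and group pull opposite ways; the across-period shift dominates (139 vs 121 pm).
Approximate values (pm): H 32, Be 102, B 85, Mg 139, As 121.
So from largest to smallest: Mg > As > Be > B > H.

Mg > As > Be > B > H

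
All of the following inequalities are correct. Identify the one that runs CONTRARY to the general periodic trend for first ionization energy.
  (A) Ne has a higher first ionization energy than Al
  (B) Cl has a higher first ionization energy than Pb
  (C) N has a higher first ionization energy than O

The general trend: first ionization energy increases across a period and decreases down a group.
(A) Ne (period 2, group 18) vs Al (period 3, group 13): the stated order agrees with the simple trend.
(B) Cl (period 3, group 17) vs Pb (period 6, group 14): the stated order agrees with the simple trend.
(C) N (period 2, group 15) vs O (period 2, group 16): the stated order contradicts the simple trend.
The exception is (C): pairing an electron in O's 2p⁴ costs repulsion energy, so O ionizes more easily than half-filled N (2p³).

(C)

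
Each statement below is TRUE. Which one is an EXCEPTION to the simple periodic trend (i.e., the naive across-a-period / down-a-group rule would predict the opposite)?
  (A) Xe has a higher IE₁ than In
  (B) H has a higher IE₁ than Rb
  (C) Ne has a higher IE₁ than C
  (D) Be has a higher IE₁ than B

The general trend: IE₁ increases across a period and decreases down a group.
(A) Xe (period 5, group 18) vs In (period 5, group 13): the stated order agrees with the simple trend.
(B) H (period 1, group 1) vs Rb (period 5, group 1): the stated order agrees with the simple trend.
(C) Ne (period 2, group 18) vs C (period 2, group 14): the stated order agrees with the simple trend.
(D) Be (period 2, group 2) vs B (period 2, group 13): the stated order contradicts the simple trend.
The exception is (D): removing B's lone 2p electron is easier than breaking Be's filled 2s².

(D)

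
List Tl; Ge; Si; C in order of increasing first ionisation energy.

Tl < Ge < Si < C

C is in period 2, group 14; Si is in period 3, group 14; Ge is in period 4, group 14; Tl is in period 6, group 13.
Across a period the outer electron is held more tightly (higher IE₁); down a group it sits in a higher shell, more shielded, and comes off more easily.
Here both period and group differ, so the two effects have to be weighed against each other.
Ge > Tl: relative to Tl, both the across-period and down-group shifts push Ge's first ionization energy up.
Si > Ge: Si sits above Ge in group 14, so the down-group effect alone puts Si higher.
C > Si: C sits above Si in group 14, so the down-group effect alone puts C higher.
Approximate values (kJ/mol): C 1086, Si 786, Ge 762, Tl 589.
So from lowest to highest: Tl < Ge < Si < C.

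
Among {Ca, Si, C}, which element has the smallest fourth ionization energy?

Si

IE_4 is the cost of taking one more electron from the +3 cation: Ca³⁺ is already 1 electron into the core; Si³⁺ still has 1 valence electron; C³⁺ still has 1 valence electron.
Breaking into a closed-shell core is much more expensive than removing a leftover valence electron — Ca has the largest IE_4 here.
Valence configurations: Si³⁺ [Ne]3s¹, C³⁺ [He]2s¹.
Tabulated IE_4 (kJ/mol): Ca 6491, Si 4356, C 6223.
Overall IE_4 order: Si < C < Ca.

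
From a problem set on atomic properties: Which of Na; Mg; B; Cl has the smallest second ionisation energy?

Mg

The second ionization energy removes an electron from the +1 ion. For each element: Na⁺ is the bare [Ne] core; Mg⁺ still has 1 valence electron; B⁺ still has 2 valence electrons; Cl⁺ still has 6 valence electrons.
Pulling an electron out of a noble-gas core costs far more than removing a remaining valence electron, so Na sits at the high end of IE_2.
Valence configurations: Mg⁺ [Ne]3s¹, B⁺ [He]2s², Cl⁺ [Ne]3s²3p⁴.
Approximate IE_2 values (kJ/mol): Na 4562, Mg 1451, B 2427, Cl 2298.
Putting it together, IE_2: Mg < Cl < B < Na.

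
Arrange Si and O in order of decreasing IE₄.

The fourth ionization energy removes an electron from the +3 ion. For each element: Si³⁺ still has 1 valence electron; O³⁺ still has 3 valence electrons.
All are still removing valence electrons, so compare the +3 ions as you would atoms: IE_4 generally rises across a period (higher Z_eff) and falls down a group (larger shell), subject to the usual subshell exceptions.
Valence configurations: Si³⁺ [Ne]3s¹, O³⁺ [He]2s²2p¹.
The numbers (kJ/mol): Si 4356, O 7469.
So the fourth ionization energies run Si < O.

O > Si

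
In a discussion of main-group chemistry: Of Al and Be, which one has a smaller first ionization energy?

Al

Be is in period 2, group 2; Al is in period 3, group 13.
First ionization energy rises across a period (greater Z_eff holds electrons more tightly) and falls down a group (valence electrons are farther from the nucleus).
These sit on a diagonal, where the across-period and down-group effects partly cancel.
Be > Al: the two effects oppose for this pair; the down-group effect wins (900 vs 578 kJ/mol).
For reference (kJ/mol): Be 900, Al 578.
So Al has the smaller first ionization energy (Al < Be).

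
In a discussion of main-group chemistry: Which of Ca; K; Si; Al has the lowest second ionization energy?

Ca

The second ionization energy removes an electron from the +1 ion. For each element: Ca⁺ still has 1 valence electron; K⁺ is the bare [Ar] core; Si⁺ still has 3 valence electrons; Al⁺ still has 2 valence electrons.
Core electrons are held far more tightly than valence electrons, so K tops the IE_2 order.
Valence configurations: Ca⁺ [Ar]4s¹, Si⁺ [Ne]3s²3p¹, Al⁺ [Ne]3s².
Si⁺ loses a lone 3p electron whereas Al⁺ must break into a filled 3s² pair, so IE_2(Al) > IE_2(Si) even though Si has the higher nuclear charge.
Approximate IE_2 values (kJ/mol): Ca 1145, K 3052, Si 1577, Al 1817.
Overall IE_2 order: Ca < Si < Al < K.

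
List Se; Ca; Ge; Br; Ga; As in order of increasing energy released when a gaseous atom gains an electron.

Ca is in period 4, group 2; Ga is in period 4, group 13; Ge is in period 4, group 14; As is in period 4, group 15; Se is in period 4, group 16; Br is in period 4, group 17.
Atoms with high Z_eff and room in the valence shell (especially the halogens) have the most exothermic electron affinities.
All lie in period 4; the across-period trend (electron affinity increases left to right) applies, with the exception below.
Note the exception: Ge has a higher electron affinity than As, contrary to the simple trend — adding an electron to As's half-filled 4p³ is unfavourable, so Ge (4p²) has the more exothermic EA.
Approximate values (kJ/mol): Ca 2, Ga 29, Ge 119, As 78, Se 195, Br 325.
So from lowest to highest: Ca < Ga < As < Ge < Se < Br.

Ca, Ga, As, Ge, Se, Br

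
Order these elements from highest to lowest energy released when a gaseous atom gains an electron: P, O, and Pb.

O, P, Pb

O is in period 2, group 16; P is in period 3, group 15; Pb is in period 6, group 14.
Adding an electron releases more energy for atoms nearer the top right (short of the noble gases).
These span different periods and groups, so the two trends combine.
P > Pb: both effects reinforce here, so P is clearly the higher of the two.
O > P: relative to P, both the across-period and down-group shifts push O's electron affinity up.
Tabulated electron affinity (kJ/mol): O 141, P 72, Pb 35.
So from highest to lowest: O > P > Pb.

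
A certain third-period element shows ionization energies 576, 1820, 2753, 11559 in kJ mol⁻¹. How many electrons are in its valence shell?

3

Look for the largest jump between consecutive ionization energies: IE4/IE3 ≈ 4.2, far larger than any earlier ratio.
That jump marks the point where a core electron is being removed. So the atom has 3 valence electrons.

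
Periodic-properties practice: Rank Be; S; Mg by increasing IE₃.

S, Mg, Be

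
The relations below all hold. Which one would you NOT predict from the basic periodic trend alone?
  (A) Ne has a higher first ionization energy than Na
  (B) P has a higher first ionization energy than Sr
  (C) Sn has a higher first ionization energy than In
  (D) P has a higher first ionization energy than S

(D)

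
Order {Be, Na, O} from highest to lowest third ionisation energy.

Be, Na, O

Consider each +2 ion: Be²⁺ is the bare [He] core; Na²⁺ is already 1 electron into the core; O²⁺ still has 4 valence electrons.
Core electrons are held far more tightly than valence electrons, so Na and Be top the IE_3 order.
Approximate IE_3 values (kJ/mol): Be 14849, Na 6910, O 5300.
So the third ionization energies run O < Na < Be.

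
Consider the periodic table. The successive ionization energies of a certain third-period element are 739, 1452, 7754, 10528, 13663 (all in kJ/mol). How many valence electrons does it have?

2

Look for the largest jump between consecutive ionization energies: IE3/IE2 ≈ 5.3, far larger than any earlier ratio.
That jump marks the point where a core electron is being removed. So the atom has 2 valence electrons.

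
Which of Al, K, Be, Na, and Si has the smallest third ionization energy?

Al

IE_3 is the cost of taking one more electron from the +2 cation: Al²⁺ still has 1 valence electron; K²⁺ is already 1 electron into the core; Be²⁺ is the bare [He] core; Na²⁺ is already 1 electron into the core; Si²⁺ still has 2 valence electrons.
Breaking into a closed-shell core is much more expensive than removing a leftover valence electron — K, Na and Be have the largest IE_3 here.
Valence configurations: Al²⁺ [Ne]3s¹, Si²⁺ [Ne]3s².
The numbers (kJ/mol): Al 2745, K 4420, Be 14849, Na 6910, Si 3232.
Putting it together, IE_3: Al < Si < K < Na < Be.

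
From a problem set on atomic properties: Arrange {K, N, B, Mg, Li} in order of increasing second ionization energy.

Mg < B < N < K < Li

After 1 electron has been removed, what remains? K⁺ is the bare [Ar] core; N⁺ still has 4 valence electrons; B⁺ still has 2 valence electrons; Mg⁺ still has 1 valence electron; Li⁺ is the bare [He] core.
Core electrons are held far more tightly than valence electrons, so K and Li top the IE_2 order.
Valence configurations: N⁺ [He]2s²2p², B⁺ [He]2s², Mg⁺ [Ne]3s¹.
Tabulated IE_2 (kJ/mol): K 3052, N 2856, B 2427, Mg 1451, Li 7298.
So the second ionization energies run Mg < B < N < K < Li.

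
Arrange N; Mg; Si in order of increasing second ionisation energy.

The second ionization energy removes an electron from the +1 ion. For each element: N⁺ still has 4 valence electrons; Mg⁺ still has 1 valence electron; Si⁺ still has 3 valence electrons.
All are still removing valence electrons, so compare the +1 ions as you would atoms: IE_2 generally rises across a period (higher Z_eff) and falls down a group (larger shell), subject to the usual subshell exceptions.
Valence configurations: N⁺ [He]2s²2p², Mg⁺ [Ne]3s¹, Si⁺ [Ne]3s²3p¹.
Tabulated IE_2 (kJ/mol): N 2856, Mg 1451, Si 1577.
So the second ionization energies run Mg < Si < N.

Mg < Si < N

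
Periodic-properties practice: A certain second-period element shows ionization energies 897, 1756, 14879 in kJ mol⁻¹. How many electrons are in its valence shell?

2

Look for the largest jump between consecutive ionization energies: IE3/IE2 ≈ 8.5, far larger than any earlier ratio.
That jump marks the point where a core electron is being removed. So the atom has 2 valence electrons.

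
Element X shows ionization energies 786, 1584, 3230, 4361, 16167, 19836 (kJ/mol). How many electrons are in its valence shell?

Look for the largest jump between consecutive ionization energies: IE5/IE4 ≈ 3.7, far larger than any earlier ratio.
That jump marks the point where a core electron is being removed. So the atom has 4 valence electrons.

4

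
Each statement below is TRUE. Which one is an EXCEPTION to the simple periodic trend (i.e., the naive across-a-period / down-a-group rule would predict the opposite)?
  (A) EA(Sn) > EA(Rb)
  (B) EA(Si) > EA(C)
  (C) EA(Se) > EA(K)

(B)

The general trend: electron affinity increases across a period and decreases down a group.
(A) Sn (period 5, group 14) vs Rb (period 5, group 1): the stated order agrees with the simple trend.
(B) Si (period 3, group 14) vs C (period 2, group 14): the stated order contradicts the simple trend.
(C) Se (period 4, group 16) vs K (period 4, group 1): the stated order agrees with the simple trend.
The exception is (B): Si's larger, more diffuse 3p orbitals accept an added electron slightly more readily than C's compact 2p.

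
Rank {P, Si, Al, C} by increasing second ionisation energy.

Si, Al, P, C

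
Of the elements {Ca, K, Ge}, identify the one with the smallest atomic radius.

Ge

K is in period 4, group 1; Ca is in period 4, group 2; Ge is in period 4, group 14.
Radius decreases left→right (rising Z_eff, same n) and increases top→bottom (higher n).
All lie in period 4, so atomic radius increases right to left.
The smallest atomic radius among these belongs to Ge.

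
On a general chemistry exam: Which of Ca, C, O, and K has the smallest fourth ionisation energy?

K

The fourth ionization energy removes an electron from the +3 ion. For each element: Ca³⁺ is already 1 electron into the core; C³⁺ still has 1 valence electron; O³⁺ still has 3 valence electrons; K³⁺ is already 2 electrons into the core.
Usually core removal costs more than valence removal, but here the competition is close: a tightly held n=2 valence electron can cost more to remove than an n=3 core electron, so the actual values have to decide it.
Valence configurations: C³⁺ [He]2s¹, O³⁺ [He]2s²2p¹.
The numbers (kJ/mol): Ca 6491, C 6223, O 7469, K 5877.
Overall IE_4 order: K < C < Ca < O.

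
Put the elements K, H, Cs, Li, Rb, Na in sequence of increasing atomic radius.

H is in period 1, group 1; Li is in period 2, group 1; Na is in period 3, group 1; K is in period 4, group 1; Rb is in period 5, group 1; Cs is in period 6, group 1.
Moving right in a period, electrons are added to the same shell under a stronger nuclear pull, so atoms get smaller; moving down, a new shell is opened and atoms get larger.
All are in group 1, so atomic radius increases down the group.
So from smallest to largest: H < Li < Na < K < Rb < Cs.

H, Li, Na, K, Rb, Cs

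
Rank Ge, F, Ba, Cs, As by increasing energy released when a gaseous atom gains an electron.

EA tends to increase across a period and decrease down a group, though the pattern is less regular than for IE or radius.
Neither a single period nor a single group — weigh both effects.
Cs > Ba: this pair runs against the simple trend — see the exception note.
As > Cs: both effects reinforce here, so As is clearly the higher of the two.
Ge > As: this pair runs against the simple trend — see the exception note.
F > Ge: both effects reinforce here, so F is clearly the higher of the two.
Note the exception: Cs has a higher electron affinity than Ba, contrary to the simple trend — adding an electron to Ba (ns²) has to open a new, higher-energy np subshell, which is unfavourable.
Note the exception: Ge has a higher electron affinity than As, contrary to the simple trend — adding an electron to As's half-filled 4p³ is unfavourable, so Ge (4p²) has the more exothermic EA.
For reference (kJ/mol): F 328, Ge 119, As 78, Cs 46, Ba 14.
So from lowest to highest: Ba < Cs < As < Ge < F.

Ba < Cs < As < Ge < F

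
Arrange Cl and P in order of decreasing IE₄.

Cl > P

The fourth ionization energy removes an electron from the +3 ion. For each element: Cl³⁺ still has 4 valence electrons; P³⁺ still has 2 valence electrons.
All are still removing valence electrons, so compare the +3 ions as you would atoms: IE_4 generally rises across a period (higher Z_eff) and falls down a group (larger shell), subject to the usual subshell exceptions.
Valence configurations: Cl³⁺ [Ne]3s²3p², P³⁺ [Ne]3s².
Tabulated IE_4 (kJ/mol): Cl 5159, P 4964.
Hence IE_4: P < Cl.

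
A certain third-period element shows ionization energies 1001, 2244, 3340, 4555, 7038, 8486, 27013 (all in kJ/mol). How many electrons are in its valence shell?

Look for the largest jump between consecutive ionization energies: IE7/IE6 ≈ 3.2, far larger than any earlier ratio.
That jump marks the point where a core electron is being removed. So the atom has 6 valence electrons.

6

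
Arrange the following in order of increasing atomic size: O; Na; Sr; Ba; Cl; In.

O, Cl, In, Na, Sr, Ba

Radius decreases left→right (rising Z_eff, same n) and increases top→bottom (higher n).
Neither a single period nor a single group — weigh both effects.
Cl > O: period and group pull opposite ways; the down-group shift dominates (99 vs 63 pm).
In > Cl: both effects reinforce here, so In is clearly the larger of the two.
Na > In: period and group pull opposite ways; the across-period shift dominates (155 vs 142 pm).
Sr > Na: period and group pull opposite ways; the down-group shift dominates (185 vs 155 pm).
Ba > Sr: they share group 2; the group trend gives Ba the larger value.
Approximate values (pm): O 63, Na 155, Cl 99, Sr 185, In 142, Ba 196.
So from smallest to largest: O < Cl < In < Na < Sr < Ba.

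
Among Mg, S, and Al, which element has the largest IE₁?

S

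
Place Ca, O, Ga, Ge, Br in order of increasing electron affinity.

Ca < Ga < Ge < O < Br

O is in period 2, group 16; Ca is in period 4, group 2; Ga is in period 4, group 13; Ge is in period 4, group 14; Br is in period 4, group 17.
Adding an electron releases more energy for atoms nearer the top right (short of the noble gases).
These span different periods and groups, so the two trends combine.
Ga > Ca: Ga lies to the right of Ca in period 4, so the across-period effect alone puts Ga higher.
Ge > Ga: Ge lies to the right of Ga in period 4, so the across-period effect alone puts Ge higher.
O > Ge: both effects reinforce here, so O is clearly the higher of the two.
Br > O: period and group pull opposite ways; the across-period shift dominates (325 vs 141 kJ/mol).
Approximate values (kJ/mol): O 141, Ca 2, Ga 29, Ge 119, Br 325.
So from lowest to highest: Ca < Ga < Ge < O < Br.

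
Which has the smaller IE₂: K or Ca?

Ca

After 1 electron has been removed, what remains? K⁺ is the bare [Ar] core; Ca⁺ still has 1 valence electron.
Pulling an electron out of a noble-gas core costs far more than removing a remaining valence electron, so K sits at the high end of IE_2.
Tabulated IE_2 (kJ/mol): K 3052, Ca 1145.
So the second ionization energies run Ca < K.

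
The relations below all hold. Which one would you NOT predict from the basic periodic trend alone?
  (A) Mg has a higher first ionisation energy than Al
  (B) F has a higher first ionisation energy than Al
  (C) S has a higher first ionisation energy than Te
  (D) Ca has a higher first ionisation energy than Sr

(A)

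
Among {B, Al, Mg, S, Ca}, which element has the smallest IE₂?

Ca

After 1 electron has been removed, what remains? B⁺ still has 2 valence electrons; Al⁺ still has 2 valence electrons; Mg⁺ still has 1 valence electron; S⁺ still has 5 valence electrons; Ca⁺ still has 1 valence electron.
All are still removing valence electrons, so compare the +1 ions as you would atoms: IE_2 generally rises across a period (higher Z_eff) and falls down a group (larger shell), subject to the usual subshell exceptions.
Valence configurations: B⁺ [He]2s², Al⁺ [Ne]3s², Mg⁺ [Ne]3s¹, S⁺ [Ne]3s²3p³, Ca⁺ [Ar]4s¹.
The numbers (kJ/mol): B 2427, Al 1817, Mg 1451, S 2252, Ca 1145.
So the second ionization energies run Ca < Mg < Al < S < B.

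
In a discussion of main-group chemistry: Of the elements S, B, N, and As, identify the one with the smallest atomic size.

N

B is in period 2, group 13; N is in period 2, group 15; S is in period 3, group 16; As is in period 4, group 15.
Atomic radius shrinks across a period as nuclear charge pulls the same shell inward, and grows down a group as new shells are added.
Here both period and group differ, so the two effects have to be weighed against each other.
B > N: both are in period 2; the period trend gives B the larger value.
S > B: the two effects oppose for this pair; the down-group effect wins (103 vs 85 pm).
As > S: both effects reinforce here, so As is clearly the larger of the two.
For reference (pm): B 85, N 71, S 103, As 121.
The smallest atomic size among these belongs to N.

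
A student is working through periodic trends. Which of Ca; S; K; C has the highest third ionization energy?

Ca

After 2 electrons have been removed, what remains? Ca²⁺ is the bare [Ar] core; S²⁺ still has 4 valence electrons; K²⁺ is already 1 electron into the core; C²⁺ still has 2 valence electrons.
Usually core removal costs more than valence removal, but here the competition is close: a tightly held n=2 valence electron can cost more to remove than an n=3 core electron, so the actual values have to decide it.
Valence configurations: S²⁺ [Ne]3s²3p², C²⁺ [He]2s².
The numbers (kJ/mol): Ca 4912, S 3357, K 4420, C 4620.
Putting it together, IE_3: S < K < C < Ca.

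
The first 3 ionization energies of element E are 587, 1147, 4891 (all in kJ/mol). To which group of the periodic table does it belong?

Group 2

Look for the largest jump between consecutive ionization energies: IE3/IE2 ≈ 4.3, far larger than any earlier ratio.
That jump marks the point where a core electron is being removed. So the atom has 2 valence electrons.
A main-group element with 2 valence electrons is in group 2.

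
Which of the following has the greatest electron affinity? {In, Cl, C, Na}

C is in period 2, group 14; Na is in period 3, group 1; Cl is in period 3, group 17; In is in period 5, group 13.
EA tends to increase across a period and decrease down a group, though the pattern is less regular than for IE or radius.
Here both period and group differ, so the two effects have to be weighed against each other.
Na > In: period and group pull opposite ways; the down-group shift dominates (53 vs 29 kJ/mol).
C > Na: both effects reinforce here, so C is clearly the higher of the two.
Cl > C: period and group pull opposite ways; the across-period shift dominates (349 vs 122 kJ/mol).
For reference (kJ/mol): C 122, Na 53, Cl 349, In 29.
The greatest electron affinity among these belongs to Cl.

Cl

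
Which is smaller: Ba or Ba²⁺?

Forming Ba²⁺ removes 2 electrons from Ba. Fewer electrons for the same nuclear charge means less shielding and a higher Z_eff on the remaining electrons, and for main-group metals the entire outer shell is lost.
A cation is smaller than its parent atom: Ba²⁺ < Ba.

Ba²⁺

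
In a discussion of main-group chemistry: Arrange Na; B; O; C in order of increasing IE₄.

After 3 electrons have been removed, what remains? Na³⁺ is already 2 electrons into the core; B³⁺ is the bare [He] core; O³⁺ still has 3 valence electrons; C³⁺ still has 1 valence electron.
Breaking into a closed-shell core is much more expensive than removing a leftover valence electron — Na and B have the largest IE_4 here.
Valence configurations: O³⁺ [He]2s²2p¹, C³⁺ [He]2s¹.
The numbers (kJ/mol): Na 9543, B 25026, O 7469, C 6223.
Putting it together, IE_4: C < O < Na < B.

C < O < Na < B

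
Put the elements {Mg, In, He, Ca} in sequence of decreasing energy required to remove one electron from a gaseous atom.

He > Mg > Ca > In

He is in period 1, group 18; Mg is in period 3, group 2; Ca is in period 4, group 2; In is in period 5, group 13.
IE₁ increases left→right with effective nuclear charge and decreases top→bottom as the valence shell moves farther out.
Here both period and group differ, so the two effects have to be weighed against each other.
Ca > In: period and group pull opposite ways; the down-group shift dominates (590 vs 558 kJ/mol).
Mg > Ca: they share group 2; the group trend gives Mg the larger value.
He > Mg: both effects reinforce here, so He is clearly the higher of the two.
Approximate values (kJ/mol): He 2372, Mg 738, Ca 590, In 558.
So from highest to lowest: He > Mg > Ca > In.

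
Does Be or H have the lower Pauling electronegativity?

H is in period 1, group 1; Be is in period 2, group 2.
Smaller atoms with higher effective nuclear charge are more electronegative.
A diagonal step moves right (one effect) and down (the opposite effect) at once.
H > Be: period and group pull opposite ways; the down-group shift dominates (2.20 vs 1.57).
Tabulated electronegativity (Pauling): H 2.20, Be 1.57.
So Be has the lower Pauling electronegativity (Be < H).

Be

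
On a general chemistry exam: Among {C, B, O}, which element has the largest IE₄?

The fourth ionization energy removes an electron from the +3 ion. For each element: C³⁺ still has 1 valence electron; B³⁺ is the bare [He] core; O³⁺ still has 3 valence electrons.
Pulling an electron out of a noble-gas core costs far more than removing a remaining valence electron, so B sits at the high end of IE_4.
Valence configurations: C³⁺ [He]2s¹, O³⁺ [He]2s²2p¹.
The numbers (kJ/mol): C 6223, B 25026, O 7469.
Hence IE_4: C < O < B.

B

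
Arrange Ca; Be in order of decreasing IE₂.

Be > Ca

IE_2 is the cost of taking one more electron from the +1 cation: Ca⁺ still has 1 valence electron; Be⁺ still has 1 valence electron.
All are still removing valence electrons, so compare the +1 ions as you would atoms: IE_2 generally rises across a period (higher Z_eff) and falls down a group (larger shell), subject to the usual subshell exceptions.
Valence configurations: Ca⁺ [Ar]4s¹, Be⁺ [He]2s¹.
The numbers (kJ/mol): Ca 1145, Be 1757.
Putting it together, IE_2: Ca < Be.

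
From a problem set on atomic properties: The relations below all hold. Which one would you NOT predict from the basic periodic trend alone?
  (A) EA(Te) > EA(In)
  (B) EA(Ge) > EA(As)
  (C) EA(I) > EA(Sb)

The general trend: electron affinity increases across a period and decreases down a group.
(A) Te (period 5, group 16) vs In (period 5, group 13): the stated order agrees with the simple trend.
(B) Ge (period 4, group 14) vs As (period 4, group 15): the stated order contradicts the simple trend.
(C) I (period 5, group 17) vs Sb (period 5, group 15): the stated order agrees with the simple trend.
The exception is (B): adding an electron to As's half-filled 4p³ is unfavourable, so Ge (4p²) has the more exothermic EA.

(B)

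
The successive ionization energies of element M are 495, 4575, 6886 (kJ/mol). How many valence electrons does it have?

1

Look for the largest jump between consecutive ionization energies: IE2/IE1 ≈ 9.2, far larger than any earlier ratio.
That jump marks the point where a core electron is being removed. So the atom has 1 valence electron.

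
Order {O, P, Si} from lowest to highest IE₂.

Si < P < O

Consider each +1 ion: O⁺ still has 5 valence electrons; P⁺ still has 4 valence electrons; Si⁺ still has 3 valence electrons.
All are still removing valence electrons, so compare the +1 ions as you would atoms: IE_2 generally rises across a period (higher Z_eff) and falls down a group (larger shell), subject to the usual subshell exceptions.
Valence configurations: O⁺ [He]2s²2p³, P⁺ [Ne]3s²3p², Si⁺ [Ne]3s²3p¹.
The numbers (kJ/mol): O 3388, P 1907, Si 1577.
Overall IE_2 order: Si < P < O.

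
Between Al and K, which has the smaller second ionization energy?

Consider each +1 ion: Al⁺ still has 2 valence electrons; K⁺ is the bare [Ar] core.
Breaking into a closed-shell core is much more expensive than removing a leftover valence electron — K has the largest IE_2 here.
Approximate IE_2 values (kJ/mol): Al 1817, K 3052.
So the second ionization energies run Al < K.

Al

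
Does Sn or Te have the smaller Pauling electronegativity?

Sn

Sn is in period 5, group 14; Te is in period 5, group 16.
Atoms toward the upper right of the periodic table pull bonding electrons most strongly.
All lie in period 5, so electronegativity increases left to right.
So Sn has the smaller Pauling electronegativity (Sn < Te).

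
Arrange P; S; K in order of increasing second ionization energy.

P < S < K

IE_2 is the cost of taking one more electron from the +1 cation: P⁺ still has 4 valence electrons; S⁺ still has 5 valence electrons; K⁺ is the bare [Ar] core.
Core electrons are held far more tightly than valence electrons, so K tops the IE_2 order.
Valence configurations: P⁺ [Ne]3s²3p², S⁺ [Ne]3s²3p³.
Approximate IE_2 values (kJ/mol): P 1907, S 2252, K 3052.
So the second ionization energies run P < S < K.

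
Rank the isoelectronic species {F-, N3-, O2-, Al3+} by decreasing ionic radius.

N3- > O2- > F- > Al3+

All of these have 10 electrons, so size is governed by nuclear charge alone: the more protons, the stronger the pull on the same electron cloud, and the smaller the ion.
Nuclear charges: Al3+ (Z=13), F- (Z=9), O2- (Z=8), N3- (Z=7).
Largest to smallest: N3- > O2- > F- > Al3+.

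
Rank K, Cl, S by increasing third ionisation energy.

Consider each +2 ion: K²⁺ is already 1 electron into the core; Cl²⁺ still has 5 valence electrons; S²⁺ still has 4 valence electrons.
Breaking into a closed-shell core is much more expensive than removing a leftover valence electron — K has the largest IE_3 here.
Valence configurations: Cl²⁺ [Ne]3s²3p³, S²⁺ [Ne]3s²3p².
The numbers (kJ/mol): K 4420, Cl 3822, S 3357.
So the third ionization energies run S < Cl < K.

S < Cl < K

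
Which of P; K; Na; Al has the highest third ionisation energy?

Na

IE_3 is the cost of taking one more electron from the +2 cation: P²⁺ still has 3 valence electrons; K²⁺ is already 1 electron into the core; Na²⁺ is already 1 electron into the core; Al²⁺ still has 1 valence electron.
Breaking into a closed-shell core is much more expensive than removing a leftover valence electron — K and Na have the largest IE_3 here.
Valence configurations: P²⁺ [Ne]3s²3p¹, Al²⁺ [Ne]3s¹.
Tabulated IE_3 (kJ/mol): P 2914, K 4420, Na 6910, Al 2745.
Hence IE_3: Al < P < K < Na.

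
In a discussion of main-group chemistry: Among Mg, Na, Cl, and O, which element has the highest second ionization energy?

Na

After 1 electron has been removed, what remains? Mg⁺ still has 1 valence electron; Na⁺ is the bare [Ne] core; Cl⁺ still has 6 valence electrons; O⁺ still has 5 valence electrons.
Pulling an electron out of a noble-gas core costs far more than removing a remaining valence electron, so Na sits at the high end of IE_2.
Valence configurations: Mg⁺ [Ne]3s¹, Cl⁺ [Ne]3s²3p⁴, O⁺ [He]2s²2p³.
Tabulated IE_2 (kJ/mol): Mg 1451, Na 4562, Cl 2298, O 3388.
Putting it together, IE_2: Mg < Cl < O < Na.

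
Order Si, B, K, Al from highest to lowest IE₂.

After 1 electron has been removed, what remains? Si⁺ still has 3 valence electrons; B⁺ still has 2 valence electrons; K⁺ is the bare [Ar] core; Al⁺ still has 2 valence electrons.
Pulling an electron out of a noble-gas core costs far more than removing a remaining valence electron, so K sits at the high end of IE_2.
Valence configurations: Si⁺ [Ne]3s²3p¹, B⁺ [He]2s², Al⁺ [Ne]3s².
Si⁺ loses a lone 3p electron whereas Al⁺ must break into a filled 3s² pair, so IE_2(Al) > IE_2(Si) even though Si has the higher nuclear charge.
Tabulated IE_2 (kJ/mol): Si 1577, B 2427, K 3052, Al 1817.
Putting it together, IE_2: Si < Al < B < K.

K, B, Al, Si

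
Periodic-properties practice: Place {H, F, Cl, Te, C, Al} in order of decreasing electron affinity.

H is in period 1, group 1; C is in period 2, group 14; F is in period 2, group 17; Al is in period 3, group 13; Cl is in period 3, group 17; Te is in period 5, group 16.
EA tends to increase across a period and decrease down a group, though the pattern is less regular than for IE or radius.
These span different periods and groups, so the two trends combine.
H > Al: the two effects oppose for this pair; the down-group effect wins (73 vs 42 kJ/mol).
C > H: period and group pull opposite ways; the across-period shift dominates (122 vs 73 kJ/mol).
Te > C: period and group pull opposite ways; the across-period shift dominates (190 vs 122 kJ/mol).
F > Te: both effects reinforce here, so F is clearly the higher of the two.
Cl > F: this pair runs against the simple trend — see the exception note.
Note the exception: Cl has a higher electron affinity than F, contrary to the simple trend — F's small 2p subshell makes the incoming electron feel strong e⁻–e⁻ repulsion, so Cl actually releases more energy on gaining an electron.
For reference (kJ/mol): H 73, C 122, F 328, Al 42, Cl 349, Te 190.
So from highest to lowest: Cl > F > Te > C > H > Al.

Cl > F > Te > C > H > Al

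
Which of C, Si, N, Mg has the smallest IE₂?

Mg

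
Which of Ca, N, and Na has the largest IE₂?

Consider each +1 ion: Ca⁺ still has 1 valence electron; N⁺ still has 4 valence electrons; Na⁺ is the bare [Ne] core.
Pulling an electron out of a noble-gas core costs far more than removing a remaining valence electron, so Na sits at the high end of IE_2.
Valence configurations: Ca⁺ [Ar]4s¹, N⁺ [He]2s²2p².
The numbers (kJ/mol): Ca 1145, N 2856, Na 4562.
Putting it together, IE_2: Ca < N < Na.

Na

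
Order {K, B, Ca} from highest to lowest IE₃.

Ca > K > B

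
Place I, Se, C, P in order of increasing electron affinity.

P < C < Se < I

Atoms with high Z_eff and room in the valence shell (especially the halogens) have the most exothermic electron affinities.
These sit on a diagonal, where the across-period and down-group effects partly cancel.
C > P: period and group pull opposite ways; the down-group shift dominates (122 vs 72 kJ/mol).
Se > C: the two effects oppose for this pair; the across-period effect wins (195 vs 122 kJ/mol).
I > Se: period and group pull opposite ways; the across-period shift dominates (295 vs 195 kJ/mol).
Tabulated electron affinity (kJ/mol): C 122, P 72, Se 195, I 295.
So from lowest to highest: P < C < Se < I.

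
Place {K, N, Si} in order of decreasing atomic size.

K > Si > N

N is in period 2, group 15; Si is in period 3, group 14; K is in period 4, group 1.
Atomic radius shrinks across a period as nuclear charge pulls the same shell inward, and grows down a group as new shells are added.
These span different periods and groups, so the two trends combine.
Si > N: both effects reinforce here, so Si is clearly the larger of the two.
K > Si: relative to Si, both the across-period and down-group shifts push K's atomic radius up.
For reference (pm): N 71, Si 116, K 196.
So from largest to smallest: K > Si > N.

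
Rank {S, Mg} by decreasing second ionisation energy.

After 1 electron has been removed, what remains? S⁺ still has 5 valence electrons; Mg⁺ still has 1 valence electron.
All are still removing valence electrons, so compare the +1 ions as you would atoms: IE_2 generally rises across a period (higher Z_eff) and falls down a group (larger shell), subject to the usual subshell exceptions.
Valence configurations: S⁺ [Ne]3s²3p³, Mg⁺ [Ne]3s¹.
The numbers (kJ/mol): S 2252, Mg 1451.
Hence IE_2: Mg < S.

S > Mg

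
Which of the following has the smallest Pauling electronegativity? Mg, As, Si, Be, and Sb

Mg

Be is in period 2, group 2; Mg is in period 3, group 2; Si is in period 3, group 14; As is in period 4, group 15; Sb is in period 5, group 15.
EN rises left→right (higher Z_eff, smaller atoms) and falls top→bottom (larger, more shielded atoms).
Neither a single period nor a single group — weigh both effects.
Be > Mg: Be sits above Mg in group 2, so the down-group effect alone puts Be higher.
Si > Be: the two effects oppose for this pair; the across-period effect wins (1.90 vs 1.57).
Sb > Si: period and group pull opposite ways; the across-period shift dominates (2.05 vs 1.90).
As > Sb: they share group 15; the group trend gives As the larger value.
For reference (Pauling): Be 1.57, Mg 1.31, Si 1.90, As 2.18, Sb 2.05.
The smallest Pauling electronegativity among these belongs to Mg.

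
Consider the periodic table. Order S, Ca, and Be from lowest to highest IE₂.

Consider each +1 ion: S⁺ still has 5 valence electrons; Ca⁺ still has 1 valence electron; Be⁺ still has 1 valence electron.
All are still removing valence electrons, so compare the +1 ions as you would atoms: IE_2 generally rises across a period (higher Z_eff) and falls down a group (larger shell), subject to the usual subshell exceptions.
Valence configurations: S⁺ [Ne]3s²3p³, Ca⁺ [Ar]4s¹, Be⁺ [He]2s¹.
Approximate IE_2 values (kJ/mol): S 2252, Ca 1145, Be 1757.
Hence IE_2: Ca < Be < S.

Ca, Be, S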